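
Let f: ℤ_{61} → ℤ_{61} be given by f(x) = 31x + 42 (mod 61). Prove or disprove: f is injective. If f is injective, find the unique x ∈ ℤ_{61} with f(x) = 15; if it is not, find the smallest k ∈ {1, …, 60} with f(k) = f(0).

Recall that f is injective if f(x_1) = f(x_2) implies x_1 = x_2.
Suppose f(x_1) = f(x_2) in ℤ_{61}. Then 31x_1 + 42 ≡ 31x_2 + 42 (mod 61), hence 31(x_1 − x_2) ≡ 0 (mod 61).
Since gcd(31, 61) = 1, 31 is invertible modulo 61, thus x_1 − x_2 ≡ 0 (mod 61), i.e. x_1 = x_2.
Hence f is injective.
We now compute 31⁻¹ mod 61 explicitly. Euclid's algorithm: 61 = 1·31 + 30, 31 = 1·30 + 1; back-substituting gives 1 = 2·31 − 1·61, so 31⁻¹ ≡ 2 (mod 61).
Since f is injective, we compute f⁻¹(15): solve 31x + 42 ≡ 15 (mod 61), i.e. 31x ≡ 34 (mod 61).
Multiplying by 31⁻¹ = 2 gives x ≡ 2·34 = 68 = 1·61 + 7 ≡ 7 (mod 61).
Check: f(7) = 31·7 + 42 = 259 = 4·61 + 15 ≡ 15 (mod 61).

7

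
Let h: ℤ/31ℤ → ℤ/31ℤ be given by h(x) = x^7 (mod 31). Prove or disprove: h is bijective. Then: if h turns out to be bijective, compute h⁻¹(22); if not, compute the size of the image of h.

Since 31 is prime, the nonzero elements of ℤ/31ℤ form a cyclic group of order 30.
As gcd(7, 30) = 1, raising to the 7th power is a bijection on this group: if x_1^7 ≡ x_2^7 then (x_1x_2^{−1})^7 = 1, and the only element of order dividing gcd(7, 30) = 1 is 1, so x_1 = x_2.
With h(0) = 0 this makes h injective on all of ℤ/31ℤ, hence bijective (finite equal-size domain and codomain). In particular h is bijective.
Since h is bijective, we find the preimage of 22. The inverse of x ↦ x^7 on (ℤ/31ℤ)^× is x ↦ x^13, because 7·13 = 91 = 3·30 + 1 ≡ 1 (mod 30) and x^{30} = 1 for x ≠ 0 (Fermat). So h⁻¹(22) = 22^13 mod 31.
Repeated squaring mod 31: 22^1 ≡ 22, 22^2 ≡ 22² = 484 ≡ 19, 22^4 ≡ 19² = 361 ≡ 20, 22^8 ≡ 20² = 400 ≡ 28. Since 13 = 8 + 4 + 1, 22^13 ≡ 28·20·22: 28·20 = 560 ≡ 2, then 2·22 = 44 ≡ 13. So 22^13 ≡ 13 (mod 31).
Hence h⁻¹(22) = 13.

13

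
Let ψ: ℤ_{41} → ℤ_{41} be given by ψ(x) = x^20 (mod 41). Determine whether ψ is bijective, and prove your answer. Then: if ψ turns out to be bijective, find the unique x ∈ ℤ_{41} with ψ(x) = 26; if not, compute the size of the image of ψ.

ψ(1) = 1^20 = 1.
ψ(2): Repeated squaring mod 41: 2^1 ≡ 2, 2^2 ≡ 2² = 4, 2^4 ≡ 4² = 16, 2^8 ≡ 16² = 256 ≡ 10, 2^16 ≡ 10² = 100 ≡ 18. Since 20 = 16 + 4, 2^20 ≡ 18·16: 18·16 = 288 ≡ 1. So 2^20 ≡ 1 (mod 41).
So ψ(1) = ψ(2) = 1 while 1 ≠ 2, hence ψ is not injective, hence not bijective.
Since ψ is not bijective, we determine |image(ψ)|. Computing x^20 mod 41 for each x (by repeated squaring, reducing mod 41 at every step), the values ψ(0), ψ(1), …, ψ(40) are: 0, 1, 1, 40, 1, 1, 40, 40, 1, 1, 1, 40, 40, 40, 40, 40, 1, 40, 1, 40, 1, 1, 40, 1, 40, 1, 40, 40, 40, 40, 40, 1, 1, 1, 40, 40, 1, 1, 40, 1, 1.
The distinct values are {0, 1, 40}; there are 3 of them.

3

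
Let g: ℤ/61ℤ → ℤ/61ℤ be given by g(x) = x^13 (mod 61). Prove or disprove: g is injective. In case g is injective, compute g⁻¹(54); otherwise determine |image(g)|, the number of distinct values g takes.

Since 61 is prime, the nonzero elements of ℤ/61ℤ form a cyclic group of order 60.
As gcd(13, 60) = 1, raising to the 13th power is a bijection on this group: if s^13 ≡ t^13 then (st^{−1})^13 = 1, and the only element of order dividing gcd(13, 60) = 1 is 1, so s = t.
With g(0) = 0 this makes g injective on all of ℤ/61ℤ, hence bijective (finite equal-size domain and codomain). In particular g is injective.
Since g is injective, we find the preimage of 54. The inverse of x ↦ x^13 on (ℤ/61ℤ)^× is x ↦ x^37, because 13·37 = 481 = 8·60 + 1 ≡ 1 (mod 60) and x^{60} = 1 for x ≠ 0 (Fermat). So g⁻¹(54) = 54^37 mod 61.
Repeated squaring mod 61: 54^1 ≡ 54, 54^2 ≡ 54² = 2916 ≡ 49, 54^4 ≡ 49² = 2401 ≡ 22, 54^8 ≡ 22² = 484 ≡ 57, 54^16 ≡ 57² = 3249 ≡ 16, 54^32 ≡ 16² = 256 ≡ 12. Since 37 = 32 + 4 + 1, 54^37 ≡ 12·22·54: 12·22 = 264 ≡ 20, then 20·54 = 1080 ≡ 43. So 54^37 ≡ 43 (mod 61).
Hence g⁻¹(54) = 43.

43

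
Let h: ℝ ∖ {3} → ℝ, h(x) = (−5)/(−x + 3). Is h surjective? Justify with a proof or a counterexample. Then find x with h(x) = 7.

26/7

If h(x) = 0, cross-multiplying gives −1(−5) = 0(−x + 3), which simplifies to 5 = 0 — false.  So 0 has no preimage and h is not surjective.
Solving h(x) = 7: cross-multiplying gives −5 = 7(−x + 3), which rearranges to 7x = 26, so x = 26/7.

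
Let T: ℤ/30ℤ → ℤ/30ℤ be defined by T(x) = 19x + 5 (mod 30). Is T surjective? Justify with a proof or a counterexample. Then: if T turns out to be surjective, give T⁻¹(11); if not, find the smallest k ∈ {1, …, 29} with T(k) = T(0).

24

Recall: T is surjective if every y in the codomain equals T(x) for some x in the domain.
Since gcd(19, 30) = 1, 19 is invertible modulo 30. Euclid's algorithm: 30 = 1·19 + 11, 19 = 1·11 + 8, 11 = 1·8 + 3, 8 = 2·3 + 2, 3 = 1·2 + 1; back-substituting gives 1 = 19·19 − 12·30, so 19⁻¹ ≡ 19 (mod 30).
Then y ↦ 19(y − 5) is a two-sided inverse to T, so every y ∈ ℤ/30ℤ has a preimage.
Thus T is surjective.
Since T is surjective, we find T⁻¹(11): we need 19x ≡ 11 − 5 ≡ 6 (mod 30). Using 19⁻¹ = 19: x ≡ 19·6 = 114 = 3·30 + 24, so x = 24.
Check: T(24) = 19·24 + 5 = 461 = 15·30 + 11 ≡ 11 (mod 30).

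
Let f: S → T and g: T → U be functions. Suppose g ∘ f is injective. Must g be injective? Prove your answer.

not injective

No. Take S = {0}, T = {0, 1, 2, 3}, U = {0, 1, 2, 3}, f(a) = a for each a ∈ S, and g(b) = 2 if b ∈ {2, 3} else g(b) = b.
Then g ∘ f = f is injective (S ⊂ T and f is the inclusion), but g(2) = g(3) = 2 with 2 ≠ 3, so g is not injective.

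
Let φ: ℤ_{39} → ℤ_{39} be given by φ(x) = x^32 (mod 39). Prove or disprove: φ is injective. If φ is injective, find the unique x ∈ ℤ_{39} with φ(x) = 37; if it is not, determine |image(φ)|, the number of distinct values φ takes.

φ(1) = 1^32 = 1.
φ(5): Repeated squaring mod 39: 5^1 ≡ 5, 5^2 ≡ 5² = 25, 5^4 ≡ 25² = 625 ≡ 1, 5^8 ≡ 1² = 1, 5^16 ≡ 1² = 1, 5^32 ≡ 1² = 1. So 5^32 ≡ 1 (mod 39).
So φ(1) = φ(5) = 1 while 1 ≠ 5, thus φ is not injective.
Since φ is not injective, we determine |image(φ)|. Computing x^32 mod 39 for each x (by repeated squaring, reducing mod 39 at every step), the values φ(0), φ(1), …, φ(38) are: 0, 1, 22, 9, 16, 1, 3, 16, 1, 3, 22, 22, 27, 13, 1, 9, 22, 16, 27, 16, 16, 27, 16, 22, 9, 1, 13, 27, 22, 22, 3, 1, 16, 3, 1, 16, 9, 22, 1.
The distinct values are {0, 1, 3, 9, 13, 16, 22, 27}; there are 8 of them.

8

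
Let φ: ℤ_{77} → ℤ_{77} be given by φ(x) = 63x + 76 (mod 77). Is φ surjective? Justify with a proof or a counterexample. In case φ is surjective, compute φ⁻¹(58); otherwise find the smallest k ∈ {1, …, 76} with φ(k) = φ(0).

Since gcd(63, 77) = 7, we have 63x ≡ 0 (mod 7) for all x, so φ(x) ≡ 6 (mod 7).
But 0 ≢ 6 (mod 7), so 0 ∈ ℤ_{77} has no preimage. Therefore φ is not surjective.
Since φ is not surjective, we find the least positive k with φ(k) = φ(0): this means 63k ≡ 0 (mod 77), i.e. 77 ∣ 63k. Since gcd(63, 77) = 7, dividing through by 7 this holds exactly when 11 ∣ 9k, and as gcd(9, 11) = 1, exactly when 11 ∣ k.
The smallest positive such k is 11.

11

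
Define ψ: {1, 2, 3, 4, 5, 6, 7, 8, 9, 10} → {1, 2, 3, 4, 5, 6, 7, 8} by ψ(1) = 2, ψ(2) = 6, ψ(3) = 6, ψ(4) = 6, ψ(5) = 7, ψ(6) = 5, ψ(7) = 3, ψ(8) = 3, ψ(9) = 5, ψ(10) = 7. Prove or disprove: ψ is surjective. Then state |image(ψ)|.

No element maps to 1, so ψ is not surjective.
The image of ψ is {2, 3, 5, 6, 7}, which has 5 elements.

5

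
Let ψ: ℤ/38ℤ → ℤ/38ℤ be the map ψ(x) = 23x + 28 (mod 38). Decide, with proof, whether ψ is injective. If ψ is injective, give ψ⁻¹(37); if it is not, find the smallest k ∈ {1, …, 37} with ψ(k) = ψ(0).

7

If ψ(x_1) = ψ(x_2), then 23x_1 ≡ 23x_2 (mod 38). Because gcd(23, 38) = 1, we may cancel 23 to get x_1 ≡ x_2 (mod 38).
So ψ is injective.
We now compute 23⁻¹ mod 38 explicitly. Euclid's algorithm: 38 = 1·23 + 15, 23 = 1·15 + 8, 15 = 1·8 + 7, 8 = 1·7 + 1; back-substituting gives 1 = 5·23 − 3·38, so 23⁻¹ ≡ 5 (mod 38).
Since ψ is injective, we find ψ⁻¹(37): we need 23x ≡ 37 − 28 ≡ 9 (mod 38). Using 23⁻¹ = 5: x ≡ 5·9 = 45 = 1·38 + 7, so x = 7.
Check: ψ(7) = 23·7 + 28 = 189 = 4·38 + 37 ≡ 37 (mod 38).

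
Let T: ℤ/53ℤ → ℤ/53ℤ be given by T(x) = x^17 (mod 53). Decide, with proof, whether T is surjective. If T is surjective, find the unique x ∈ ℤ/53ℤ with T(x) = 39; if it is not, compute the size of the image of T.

Since 53 is prime, the nonzero elements of ℤ/53ℤ form a cyclic group of order 52.
As gcd(17, 52) = 1, raising to the 17th power is a bijection on this group: if a^17 ≡ b^17 then (ab^{−1})^17 = 1, and the only element of order dividing gcd(17, 52) = 1 is 1, so a = b.
With T(0) = 0 this makes T injective on all of ℤ/53ℤ, hence bijective (finite equal-size domain and codomain). In particular T is surjective.
Since T is surjective, we find the preimage of 39. The inverse of x ↦ x^17 on (ℤ/53ℤ)^× is x ↦ x^49, because 17·49 = 833 = 16·52 + 1 ≡ 1 (mod 52) and x^{52} = 1 for x ≠ 0 (Fermat). So T⁻¹(39) = 39^49 mod 53.
Repeated squaring mod 53: 39^1 ≡ 39, 39^2 ≡ 39² = 1521 ≡ 37, 39^4 ≡ 37² = 1369 ≡ 44, 39^8 ≡ 44² = 1936 ≡ 28, 39^16 ≡ 28² = 784 ≡ 42, 39^32 ≡ 42² = 1764 ≡ 15. Since 49 = 32 + 16 + 1, 39^49 ≡ 15·42·39: 15·42 = 630 ≡ 47, then 47·39 = 1833 ≡ 31. So 39^49 ≡ 31 (mod 53).
Hence T⁻¹(39) = 31.

31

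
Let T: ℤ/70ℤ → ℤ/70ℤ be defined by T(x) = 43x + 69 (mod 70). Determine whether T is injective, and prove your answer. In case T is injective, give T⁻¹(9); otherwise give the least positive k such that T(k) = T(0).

Suppose T(s) = T(t) in ℤ/70ℤ. Then 43s + 69 ≡ 43t + 69 (mod 70), therefore 43(s − t) ≡ 0 (mod 70).
Since gcd(43, 70) = 1, 43 is invertible modulo 70, therefore s − t ≡ 0 (mod 70), i.e. s = t.
So T is injective.
We now compute 43⁻¹ mod 70 explicitly. Euclid's algorithm: 70 = 1·43 + 27, 43 = 1·27 + 16, 27 = 1·16 + 11, 16 = 1·11 + 5, 11 = 2·5 + 1; back-substituting gives 1 = 57·43 − 35·70, so 43⁻¹ ≡ 57 (mod 70).
Since T is injective, we find T⁻¹(9): we need 43x ≡ 9 − 69 ≡ 10 (mod 70). Using 43⁻¹ = 57: x ≡ 57·10 = 570 = 8·70 + 10, so x = 10.
Check: T(10) = 43·10 + 69 = 499 = 7·70 + 9 ≡ 9 (mod 70).

10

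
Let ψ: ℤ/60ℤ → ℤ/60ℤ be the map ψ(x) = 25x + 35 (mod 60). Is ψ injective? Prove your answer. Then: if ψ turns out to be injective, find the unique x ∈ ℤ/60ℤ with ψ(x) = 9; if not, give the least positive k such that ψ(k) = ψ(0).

12

Recall: ψ is injective if ψ(s) = ψ(t) implies s = t.
We have gcd(25, 60) = 5 > 1. Taking s = 0 and t = 12: ψ(0) = 35 and ψ(12) = 25·12 + 35 = 335 ≡ 35 (mod 60).
So ψ(0) = ψ(12) while 0 ≠ 12, thus ψ is not injective.
Since ψ is not injective, we find the least positive k with ψ(k) = ψ(0): this means 25k ≡ 0 (mod 60), i.e. 60 ∣ 25k. Since gcd(25, 60) = 5, dividing through by 5 this holds exactly when 12 ∣ 5k, and as gcd(5, 12) = 1, exactly when 12 ∣ k.
The smallest positive such k is 12.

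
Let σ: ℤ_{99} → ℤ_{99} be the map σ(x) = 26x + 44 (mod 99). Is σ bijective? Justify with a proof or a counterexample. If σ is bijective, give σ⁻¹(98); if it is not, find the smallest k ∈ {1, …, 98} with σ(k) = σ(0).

63

By definition, σ is injective if σ(s) = σ(t) implies s = t.
Suppose σ(s) = σ(t) in ℤ_{99}. Then 26s + 44 ≡ 26t + 44 (mod 99), so 26(s − t) ≡ 0 (mod 99).
Since gcd(26, 99) = 1, 26 is invertible modulo 99, hence s − t ≡ 0 (mod 99), i.e. s = t.
We now compute 26⁻¹ mod 99 explicitly. Euclid's algorithm: 99 = 3·26 + 21, 26 = 1·21 + 5, 21 = 4·5 + 1; back-substituting gives 1 = 80·26 − 21·99, so 26⁻¹ ≡ 80 (mod 99).
For any y ∈ ℤ_{99}, x = 80(y − 44) mod 99 satisfies σ(x) = 26·80(y − 44) + 44 ≡ y (since 26·80 ≡ 1 mod 99). So every y has a preimage.
So σ is bijective.
Since σ is bijective, we find σ⁻¹(98): we need 26x ≡ 98 − 44 ≡ 54 (mod 99). Using 26⁻¹ = 80: x ≡ 80·54 = 4320 = 43·99 + 63, so x = 63.
Check: σ(63) = 26·63 + 44 = 1682 = 16·99 + 98 ≡ 98 (mod 99).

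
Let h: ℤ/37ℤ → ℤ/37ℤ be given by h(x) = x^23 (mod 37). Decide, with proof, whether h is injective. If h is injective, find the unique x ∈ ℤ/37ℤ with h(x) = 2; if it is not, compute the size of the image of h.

13

Since 37 is prime, the nonzero elements of ℤ/37ℤ form a cyclic group of order 36.
As gcd(23, 36) = 1, raising to the 23rd power is a bijection on this group: if u^23 ≡ v^23 then (uv^{−1})^23 = 1, and the only element of order dividing gcd(23, 36) = 1 is 1, so u = v.
With h(0) = 0 this makes h injective on all of ℤ/37ℤ, hence bijective (finite equal-size domain and codomain). In particular h is injective.
Since h is injective, we find the preimage of 2. The inverse of x ↦ x^23 on (ℤ/37ℤ)^× is x ↦ x^11, because 23·11 = 253 = 7·36 + 1 ≡ 1 (mod 36) and x^{36} = 1 for x ≠ 0 (Fermat). So h⁻¹(2) = 2^11 mod 37.
Repeated squaring mod 37: 2^1 ≡ 2, 2^2 ≡ 2² = 4, 2^4 ≡ 4² = 16, 2^8 ≡ 16² = 256 ≡ 34. Since 11 = 8 + 2 + 1, 2^11 ≡ 34·4·2: 34·4 = 136 ≡ 25, then 25·2 = 50 ≡ 13. So 2^11 ≡ 13 (mod 37).
Hence h⁻¹(2) = 13.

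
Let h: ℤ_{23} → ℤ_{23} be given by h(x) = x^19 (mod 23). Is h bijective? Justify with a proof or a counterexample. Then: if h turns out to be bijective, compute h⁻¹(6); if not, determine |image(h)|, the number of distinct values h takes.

Since 23 is prime, the nonzero elements of ℤ_{23} form a cyclic group of order 22.
As gcd(19, 22) = 1, raising to the 19th power is a bijection on this group: if u^19 ≡ v^19 then (uv^{−1})^19 = 1, and the only element of order dividing gcd(19, 22) = 1 is 1, so u = v.
With h(0) = 0 this makes h injective on all of ℤ_{23}, hence bijective (finite equal-size domain and codomain). In particular h is bijective.
Since h is bijective, we find the preimage of 6. The inverse of x ↦ x^19 on (ℤ_{23})^× is x ↦ x^7, because 19·7 = 133 = 6·22 + 1 ≡ 1 (mod 22) and x^{22} = 1 for x ≠ 0 (Fermat). So h⁻¹(6) = 6^7 mod 23.
Repeated squaring mod 23: 6^1 ≡ 6, 6^2 ≡ 6² = 36 ≡ 13, 6^4 ≡ 13² = 169 ≡ 8. Since 7 = 4 + 2 + 1, 6^7 ≡ 8·13·6: 8·13 = 104 ≡ 12, then 12·6 = 72 ≡ 3. So 6^7 ≡ 3 (mod 23).
Hence h⁻¹(6) = 3.

3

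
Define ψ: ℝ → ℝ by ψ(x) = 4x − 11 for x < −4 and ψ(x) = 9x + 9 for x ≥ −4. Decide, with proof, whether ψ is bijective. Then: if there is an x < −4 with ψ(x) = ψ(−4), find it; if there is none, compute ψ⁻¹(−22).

Both pieces are strictly increasing (slopes 4 and 9), so each is injective on its own interval.
The left piece maps (−∞, −4) onto (−∞, −27); the right piece maps [−4, ∞) onto [−27, ∞).
Since −27 = −27, the images partition ℝ: ψ is injective and surjective, hence bijective.
Because the two images are disjoint, no x < −4 has ψ(x) = ψ(−4), so we compute ψ⁻¹(−22): −22 lies in [−27, ∞), so solve 9x + 9 = −22: x = (−22 − 9)/9 = −31/9.

-31/9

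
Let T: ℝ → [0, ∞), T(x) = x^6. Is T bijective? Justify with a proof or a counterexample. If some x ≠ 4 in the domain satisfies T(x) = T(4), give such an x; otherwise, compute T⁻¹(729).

T(4) = 4096 = (−4)^6 = T(−4) (since 6 is even), with 4 ≠ −4. So T is not injective, hence not bijective.
For the follow-up, such an x exists: taking x = −4 ∈ ℝ gives T(−4) = 4096 = T(4) with −4 ≠ 4.

-4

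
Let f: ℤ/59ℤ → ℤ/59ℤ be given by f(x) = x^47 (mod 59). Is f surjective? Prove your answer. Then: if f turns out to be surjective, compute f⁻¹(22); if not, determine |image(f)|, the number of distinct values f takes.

Since 59 is prime, the nonzero elements of ℤ/59ℤ form a cyclic group of order 58.
As gcd(47, 58) = 1, raising to the 47th power is a bijection on this group: if a^47 ≡ b^47 then (ab^{−1})^47 = 1, and the only element of order dividing gcd(47, 58) = 1 is 1, so a = b.
With f(0) = 0 this makes f injective on all of ℤ/59ℤ, hence bijective (finite equal-size domain and codomain). In particular f is surjective.
Since f is surjective, we find the preimage of 22. The inverse of x ↦ x^47 on (ℤ/59ℤ)^× is x ↦ x^21, because 47·21 = 987 = 17·58 + 1 ≡ 1 (mod 58) and x^{58} = 1 for x ≠ 0 (Fermat). So f⁻¹(22) = 22^21 mod 59.
Repeated squaring mod 59: 22^1 ≡ 22, 22^2 ≡ 22² = 484 ≡ 12, 22^4 ≡ 12² = 144 ≡ 26, 22^8 ≡ 26² = 676 ≡ 27, 22^16 ≡ 27² = 729 ≡ 21. Since 21 = 16 + 4 + 1, 22^21 ≡ 21·26·22: 21·26 = 546 ≡ 15, then 15·22 = 330 ≡ 35. So 22^21 ≡ 35 (mod 59).
Hence f⁻¹(22) = 35.

35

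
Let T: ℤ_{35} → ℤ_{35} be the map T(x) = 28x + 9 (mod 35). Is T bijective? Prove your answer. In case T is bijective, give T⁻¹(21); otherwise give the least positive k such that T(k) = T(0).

We have gcd(28, 35) = 7 > 1. Taking a = 0 and b = 5: T(0) = 9 and T(5) = 28·5 + 9 = 149 ≡ 9 (mod 35).
So T(0) = T(5) while 0 ≠ 5, therefore T is not injective, hence not bijective.
Since T is not bijective, we find the least positive k with T(k) = T(0): this means 28k ≡ 0 (mod 35), i.e. 35 ∣ 28k. Since gcd(28, 35) = 7, dividing through by 7 this holds exactly when 5 ∣ 4k, and as gcd(4, 5) = 1, exactly when 5 ∣ k.
The smallest positive such k is 5.

5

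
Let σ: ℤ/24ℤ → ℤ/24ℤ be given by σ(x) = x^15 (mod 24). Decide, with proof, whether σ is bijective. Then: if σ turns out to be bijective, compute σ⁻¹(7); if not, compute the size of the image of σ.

15

σ(0) = 0^15 = 0.
σ(6): Repeated squaring mod 24: 6^1 ≡ 6, 6^2 ≡ 6² = 36 ≡ 12, 6^4 ≡ 12² = 144 ≡ 0, 6^8 ≡ 0² = 0. Since 15 = 8 + 4 + 2 + 1, 6^15 ≡ 0·0·12·6: 0·0 = 0, then 0·12 = 0, then 0·6 = 0. So 6^15 ≡ 0 (mod 24).
So σ(0) = σ(6) = 0 while 0 ≠ 6, thus σ is not injective, hence not bijective.
Since σ is not bijective, we determine |image(σ)|. Computing x^15 mod 24 for each x (by repeated squaring, reducing mod 24 at every step), the values σ(0), σ(1), …, σ(23) are: 0, 1, 8, 3, 16, 5, 0, 7, 8, 9, 16, 11, 0, 13, 8, 15, 16, 17, 0, 19, 8, 21, 16, 23.
The distinct values are {0, 1, 3, 5, 7, 8, 9, 11, 13, 15, 16, 17, 19, 21, 23}; there are 15 of them.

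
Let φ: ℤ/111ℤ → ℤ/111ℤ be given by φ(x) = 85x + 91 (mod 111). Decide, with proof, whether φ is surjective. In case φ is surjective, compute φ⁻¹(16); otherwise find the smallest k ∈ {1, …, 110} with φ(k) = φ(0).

By definition, surjectivity means every element of the codomain has a preimage under φ.
Since gcd(85, 111) = 1, 85 is invertible modulo 111. Euclid's algorithm: 111 = 1·85 + 26, 85 = 3·26 + 7, 26 = 3·7 + 5, 7 = 1·5 + 2, 5 = 2·2 + 1; back-substituting gives 1 = 64·85 − 49·111, so 85⁻¹ ≡ 64 (mod 111).
Then y ↦ 64(y − 91) is a two-sided inverse to φ, so every y ∈ ℤ/111ℤ has a preimage.
Therefore φ is surjective.
Since φ is surjective, we compute φ⁻¹(16): solve 85x + 91 ≡ 16 (mod 111), i.e. 85x ≡ 36 (mod 111).
Multiplying by 85⁻¹ = 64 gives x ≡ 64·36 = 2304 = 20·111 + 84 ≡ 84 (mod 111).
Check: φ(84) = 85·84 + 91 = 7231 = 65·111 + 16 ≡ 16 (mod 111).

84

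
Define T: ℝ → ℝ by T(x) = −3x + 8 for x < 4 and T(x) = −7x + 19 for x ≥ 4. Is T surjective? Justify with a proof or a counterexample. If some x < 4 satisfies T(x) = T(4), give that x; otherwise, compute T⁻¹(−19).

38/7

Both pieces are strictly decreasing (slopes −3 and −7), so each is injective on its own interval.
The left piece maps (−∞, 4) onto (−4, ∞); the right piece maps [4, ∞) onto (−∞, −9].
The union (−4, ∞) ∪ (−∞, −9] omits the interval between −4 and −9; in particular −4 has no preimage. So T is not surjective.
Because the two images are disjoint, no x < 4 has T(x) = T(4), so we compute T⁻¹(−19): −19 lies in (−∞, −9], so solve −7x + 19 = −19: x = (−19 − 19)/(−7) = 38/7.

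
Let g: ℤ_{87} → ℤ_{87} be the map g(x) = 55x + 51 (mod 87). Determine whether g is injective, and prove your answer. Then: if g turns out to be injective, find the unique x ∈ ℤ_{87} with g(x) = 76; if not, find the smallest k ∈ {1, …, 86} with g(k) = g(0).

Recall that g is injective when g(u) = g(v) forces u = v.
Suppose g(u) = g(v) in ℤ_{87}. Then 55u + 51 ≡ 55v + 51 (mod 87), thus 55(u − v) ≡ 0 (mod 87).
Since gcd(55, 87) = 1, 55 is invertible modulo 87, thus u − v ≡ 0 (mod 87), i.e. u = v.
Therefore g is injective.
We now compute 55⁻¹ mod 87 explicitly. Euclid's algorithm: 87 = 1·55 + 32, 55 = 1·32 + 23, 32 = 1·23 + 9, 23 = 2·9 + 5, 9 = 1·5 + 4, 5 = 1·4 + 1; back-substituting gives 1 = 19·55 − 12·87, so 55⁻¹ ≡ 19 (mod 87).
Since g is injective, we compute g⁻¹(76): solve 55x + 51 ≡ 76 (mod 87), i.e. 55x ≡ 25 (mod 87).
Multiplying by 55⁻¹ = 19 gives x ≡ 19·25 = 475 = 5·87 + 40 ≡ 40 (mod 87).
Check: g(40) = 55·40 + 51 = 2251 = 25·87 + 76 ≡ 76 (mod 87).

40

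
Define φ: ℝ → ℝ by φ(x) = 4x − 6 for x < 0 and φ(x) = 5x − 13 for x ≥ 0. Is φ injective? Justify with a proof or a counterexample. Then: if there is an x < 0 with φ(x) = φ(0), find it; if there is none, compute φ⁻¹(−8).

Both pieces are strictly increasing (slopes 4 and 5), so each is injective on its own interval.
The left piece maps (−∞, 0) onto (−∞, −6); the right piece maps [0, ∞) onto [−13, ∞).
These images overlap. In particular φ(0) = −13 (right piece), and solving 4x − 6 = −13 on the left piece gives x = −7/4 < 0.
So φ(−7/4) = φ(0) with −7/4 ≠ 0, and φ is not injective. This x = −7/4 is the requested value below 0.

-7/4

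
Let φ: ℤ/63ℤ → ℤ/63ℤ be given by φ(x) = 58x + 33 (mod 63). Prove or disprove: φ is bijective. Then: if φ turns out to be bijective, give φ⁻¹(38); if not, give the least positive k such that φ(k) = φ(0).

Recall: φ is injective if φ(x_1) = φ(x_2) implies x_1 = x_2.
Suppose φ(x_1) = φ(x_2) in ℤ/63ℤ. Then 58x_1 + 33 ≡ 58x_2 + 33 (mod 63), therefore 58(x_1 − x_2) ≡ 0 (mod 63).
Since gcd(58, 63) = 1, 58 is invertible modulo 63, thus x_1 − x_2 ≡ 0 (mod 63), i.e. x_1 = x_2.
We now compute 58⁻¹ mod 63 explicitly. Euclid's algorithm: 63 = 1·58 + 5, 58 = 11·5 + 3, 5 = 1·3 + 2, 3 = 1·2 + 1; back-substituting gives 1 = 25·58 − 23·63, so 58⁻¹ ≡ 25 (mod 63).
Then y ↦ 25(y − 33) is a two-sided inverse to φ, so every y ∈ ℤ/63ℤ has a preimage.
Thus φ is bijective.
Since φ is bijective, we compute φ⁻¹(38): solve 58x + 33 ≡ 38 (mod 63), i.e. 58x ≡ 5 (mod 63).
Multiplying by 58⁻¹ = 25 gives x ≡ 25·5 = 125 = 1·63 + 62 ≡ 62 (mod 63).
Check: φ(62) = 58·62 + 33 = 3629 = 57·63 + 38 ≡ 38 (mod 63).

62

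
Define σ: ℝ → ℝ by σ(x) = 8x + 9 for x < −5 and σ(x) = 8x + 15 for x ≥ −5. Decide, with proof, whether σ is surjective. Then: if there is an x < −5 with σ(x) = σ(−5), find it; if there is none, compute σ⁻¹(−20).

-35/8

Both pieces are strictly increasing (slopes 8 and 8), so each is injective on its own interval.
The left piece maps (−∞, −5) onto (−∞, −31); the right piece maps [−5, ∞) onto [−25, ∞).
The union (−∞, −31) ∪ [−25, ∞) omits the interval between −31 and −25; in particular −31 has no preimage. So σ is not surjective.
Because the two images are disjoint, no x < −5 has σ(x) = σ(−5), so we compute σ⁻¹(−20): −20 lies in [−25, ∞), so solve 8x + 15 = −20: x = (−20 − 15)/8 = −35/8.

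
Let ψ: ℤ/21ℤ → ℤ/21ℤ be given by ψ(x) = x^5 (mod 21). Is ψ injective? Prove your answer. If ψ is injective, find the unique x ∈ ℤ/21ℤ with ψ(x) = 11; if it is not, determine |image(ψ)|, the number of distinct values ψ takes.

2

Computing x^5 mod 21 for each x (by repeated squaring, reducing mod 21 at every step), the values ψ(0), ψ(1), …, ψ(20) are: 0, 1, 11, 12, 16, 17, 6, 7, 8, 18, 19, 2, 3, 13, 14, 15, 4, 5, 9, 10, 20.
Every element of ℤ/21ℤ appears exactly once in this list, so ψ is a bijection, and in particular injective.
Since ψ is injective, we read off the preimage of 11 from the same table: ψ(2) = 11, so ψ⁻¹(11) = 2.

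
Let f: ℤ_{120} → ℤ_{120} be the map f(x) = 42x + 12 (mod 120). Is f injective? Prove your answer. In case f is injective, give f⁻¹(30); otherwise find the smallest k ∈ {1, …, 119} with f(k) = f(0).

Recall that f is injective if f(s) = f(t) implies s = t.
We have gcd(42, 120) = 6 > 1. Taking s = 0 and t = 20: f(0) = 12 and f(20) = 42·20 + 12 = 852 ≡ 12 (mod 120).
So f(0) = f(20) while 0 ≠ 20, hence f is not injective.
Since f is not injective, we find the least positive k with f(k) = f(0): this means 42k ≡ 0 (mod 120), i.e. 120 ∣ 42k. Since gcd(42, 120) = 6, dividing through by 6 this holds exactly when 20 ∣ 7k, and as gcd(7, 20) = 1, exactly when 20 ∣ k.
The smallest positive such k is 20.

20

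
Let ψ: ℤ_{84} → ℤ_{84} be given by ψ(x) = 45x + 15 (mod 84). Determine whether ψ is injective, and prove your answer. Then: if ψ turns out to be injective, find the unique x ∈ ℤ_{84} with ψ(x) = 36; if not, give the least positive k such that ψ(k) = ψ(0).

28

Recall that ψ is injective if ψ(s) = ψ(t) implies s = t.
We have gcd(45, 84) = 3 > 1. Taking s = 0 and t = 28: ψ(0) = 15 and ψ(28) = 45·28 + 15 = 1275 ≡ 15 (mod 84).
So ψ(0) = ψ(28) while 0 ≠ 28, thus ψ is not injective.
Since ψ is not injective, we find the least positive k with ψ(k) = ψ(0): this means 45k ≡ 0 (mod 84), i.e. 84 ∣ 45k. Since gcd(45, 84) = 3, dividing through by 3 this holds exactly when 28 ∣ 15k, and as gcd(15, 28) = 1, exactly when 28 ∣ k.
The smallest positive such k is 28.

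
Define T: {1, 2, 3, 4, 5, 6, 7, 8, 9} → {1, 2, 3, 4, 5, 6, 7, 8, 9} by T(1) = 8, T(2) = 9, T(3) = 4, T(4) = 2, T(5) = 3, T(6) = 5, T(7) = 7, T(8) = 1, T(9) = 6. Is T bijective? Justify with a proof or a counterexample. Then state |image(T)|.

9

The values 8, 9, 4, 2, 3, 5, 7, 1, 6 are a permutation of {1, 2, 3, 4, 5, 6, 7, 8, 9}: each element appears exactly once.
So T is injective and surjective, hence bijective.
The image of T is {1, 2, 3, 4, 5, 6, 7, 8, 9}, which has 9 elements.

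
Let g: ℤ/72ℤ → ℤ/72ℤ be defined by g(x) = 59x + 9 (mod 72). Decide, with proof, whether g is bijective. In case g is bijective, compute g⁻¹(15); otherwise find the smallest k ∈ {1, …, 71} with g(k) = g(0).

Recall that g is injective when g(x_1) = g(x_2) forces x_1 = x_2.
Suppose g(x_1) = g(x_2) in ℤ/72ℤ. Then 59x_1 + 9 ≡ 59x_2 + 9 (mod 72), hence 59(x_1 − x_2) ≡ 0 (mod 72).
Since gcd(59, 72) = 1, 59 is invertible modulo 72, therefore x_1 − x_2 ≡ 0 (mod 72), i.e. x_1 = x_2.
We now compute 59⁻¹ mod 72 explicitly. Euclid's algorithm: 72 = 1·59 + 13, 59 = 4·13 + 7, 13 = 1·7 + 6, 7 = 1·6 + 1; back-substituting gives 1 = 11·59 − 9·72, so 59⁻¹ ≡ 11 (mod 72).
For any y ∈ ℤ/72ℤ, x = 11(y − 9) mod 72 satisfies g(x) = 59·11(y − 9) + 9 ≡ y (since 59·11 ≡ 1 mod 72). So every y has a preimage.
Thus g is bijective.
Since g is bijective, we compute g⁻¹(15): solve 59x + 9 ≡ 15 (mod 72), i.e. 59x ≡ 6 (mod 72).
Multiplying by 59⁻¹ = 11 gives x ≡ 11·6 = 66 ≡ 66 (mod 72).
Check: g(66) = 59·66 + 9 = 3903 = 54·72 + 15 ≡ 15 (mod 72).

66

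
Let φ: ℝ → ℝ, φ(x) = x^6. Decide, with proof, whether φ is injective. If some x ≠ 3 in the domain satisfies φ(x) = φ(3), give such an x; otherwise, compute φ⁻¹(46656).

φ(3) = 729 = (−3)^6 = φ(−3) (since 6 is even), with 3 ≠ −3. So φ is not injective.
For the follow-up, such an x exists: taking x = −3 ∈ ℝ gives φ(−3) = 729 = φ(3) with −3 ≠ 3.

-3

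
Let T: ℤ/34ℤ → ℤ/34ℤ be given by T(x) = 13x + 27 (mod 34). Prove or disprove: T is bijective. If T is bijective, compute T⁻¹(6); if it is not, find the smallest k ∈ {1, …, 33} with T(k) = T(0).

Recall: T is injective if T(a) = T(b) implies a = b.
Suppose T(a) = T(b) in ℤ/34ℤ. Then 13a + 27 ≡ 13b + 27 (mod 34), thus 13(a − b) ≡ 0 (mod 34).
Since gcd(13, 34) = 1, 13 is invertible modulo 34, therefore a − b ≡ 0 (mod 34), i.e. a = b.
We now compute 13⁻¹ mod 34 explicitly. Euclid's algorithm: 34 = 2·13 + 8, 13 = 1·8 + 5, 8 = 1·5 + 3, 5 = 1·3 + 2, 3 = 1·2 + 1; back-substituting gives 1 = 21·13 − 8·34, so 13⁻¹ ≡ 21 (mod 34).
For any y ∈ ℤ/34ℤ, x = 21(y − 27) mod 34 satisfies T(x) = 13·21(y − 27) + 27 ≡ y (since 13·21 ≡ 1 mod 34). So every y has a preimage.
Thus T is bijective.
Since T is bijective, we find T⁻¹(6): we need 13x ≡ 6 − 27 ≡ 13 (mod 34). Using 13⁻¹ = 21: x ≡ 21·13 = 273 = 8·34 + 1, so x = 1.
Check: T(1) = 13·1 + 27 = 40 = 1·34 + 6 ≡ 6 (mod 34).

1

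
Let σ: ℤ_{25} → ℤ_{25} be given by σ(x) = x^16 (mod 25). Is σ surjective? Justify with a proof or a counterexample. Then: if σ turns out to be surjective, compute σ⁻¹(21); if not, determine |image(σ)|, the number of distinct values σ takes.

6

σ(3): Repeated squaring mod 25: 3^1 ≡ 3, 3^2 ≡ 3² = 9, 3^4 ≡ 9² = 81 ≡ 6, 3^8 ≡ 6² = 36 ≡ 11, 3^16 ≡ 11² = 121 ≡ 21. So 3^16 ≡ 21 (mod 25).
σ(4): Repeated squaring mod 25: 4^1 ≡ 4, 4^2 ≡ 4² = 16, 4^4 ≡ 16² = 256 ≡ 6, 4^8 ≡ 6² = 36 ≡ 11, 4^16 ≡ 11² = 121 ≡ 21. So 4^16 ≡ 21 (mod 25).
So σ(3) = σ(4) = 21 while 3 ≠ 4, thus σ is not injective.
A non-injective map from the 25-element set ℤ_{25} to itself takes at most 24 distinct values, so it cannot be surjective. Thus σ is not surjective.
Since σ is not surjective, we determine |image(σ)|. Computing x^16 mod 25 for each x (by repeated squaring, reducing mod 25 at every step), the values σ(0), σ(1), …, σ(24) are: 0, 1, 11, 21, 21, 0, 6, 1, 6, 16, 0, 11, 16, 16, 11, 0, 16, 6, 1, 6, 0, 21, 21, 11, 1.
The distinct values are {0, 1, 6, 11, 16, 21}; there are 6 of them.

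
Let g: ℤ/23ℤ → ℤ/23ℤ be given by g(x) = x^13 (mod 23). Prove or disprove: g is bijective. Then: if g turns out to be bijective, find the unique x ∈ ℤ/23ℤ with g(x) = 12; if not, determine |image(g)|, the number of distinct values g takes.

9

Since 23 is prime, the nonzero elements of ℤ/23ℤ form a cyclic group of order 22.
As gcd(13, 22) = 1, raising to the 13th power is a bijection on this group: if a^13 ≡ b^13 then (ab^{−1})^13 = 1, and the only element of order dividing gcd(13, 22) = 1 is 1, so a = b.
With g(0) = 0 this makes g injective on all of ℤ/23ℤ, hence bijective (finite equal-size domain and codomain). In particular g is bijective.
Since g is bijective, we find the preimage of 12. The inverse of x ↦ x^13 on (ℤ/23ℤ)^× is x ↦ x^17, because 13·17 = 221 = 10·22 + 1 ≡ 1 (mod 22) and x^{22} = 1 for x ≠ 0 (Fermat). So g⁻¹(12) = 12^17 mod 23.
Repeated squaring mod 23: 12^1 ≡ 12, 12^2 ≡ 12² = 144 ≡ 6, 12^4 ≡ 6² = 36 ≡ 13, 12^8 ≡ 13² = 169 ≡ 8, 12^16 ≡ 8² = 64 ≡ 18. Since 17 = 16 + 1, 12^17 ≡ 18·12: 18·12 = 216 ≡ 9. So 12^17 ≡ 9 (mod 23).
Hence g⁻¹(12) = 9.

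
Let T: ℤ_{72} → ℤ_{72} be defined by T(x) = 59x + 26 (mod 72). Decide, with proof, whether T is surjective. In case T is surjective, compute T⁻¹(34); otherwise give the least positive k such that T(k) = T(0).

16

Recall that surjectivity means every element of the codomain has a preimage under T.
Since gcd(59, 72) = 1, 59 is invertible modulo 72. Euclid's algorithm: 72 = 1·59 + 13, 59 = 4·13 + 7, 13 = 1·7 + 6, 7 = 1·6 + 1; back-substituting gives 1 = 11·59 − 9·72, so 59⁻¹ ≡ 11 (mod 72).
Then y ↦ 11(y − 26) is a two-sided inverse to T, so every y ∈ ℤ_{72} has a preimage.
So T is surjective.
Since T is surjective, we find T⁻¹(34): we need 59x ≡ 34 − 26 ≡ 8 (mod 72). Using 59⁻¹ = 11: x ≡ 11·8 = 88 = 1·72 + 16, so x = 16.
Check: T(16) = 59·16 + 26 = 970 = 13·72 + 34 ≡ 34 (mod 72).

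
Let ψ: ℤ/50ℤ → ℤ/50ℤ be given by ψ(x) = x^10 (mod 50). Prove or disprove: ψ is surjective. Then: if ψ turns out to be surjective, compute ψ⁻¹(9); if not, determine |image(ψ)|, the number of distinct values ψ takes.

6

ψ(4): Repeated squaring mod 50: 4^1 ≡ 4, 4^2 ≡ 4² = 16, 4^4 ≡ 16² = 256 ≡ 6, 4^8 ≡ 6² = 36. Since 10 = 8 + 2, 4^10 ≡ 36·16: 36·16 = 576 ≡ 26. So 4^10 ≡ 26 (mod 50).
ψ(6): Repeated squaring mod 50: 6^1 ≡ 6, 6^2 ≡ 6² = 36, 6^4 ≡ 36² = 1296 ≡ 46, 6^8 ≡ 46² = 2116 ≡ 16. Since 10 = 8 + 2, 6^10 ≡ 16·36: 16·36 = 576 ≡ 26. So 6^10 ≡ 26 (mod 50).
So ψ(4) = ψ(6) = 26 while 4 ≠ 6, hence ψ is not injective.
A non-injective map from the 50-element set ℤ/50ℤ to itself takes at most 49 distinct values, so it cannot be surjective. Thus ψ is not surjective.
Since ψ is not surjective, we determine |image(ψ)|. Computing x^10 mod 50 for each x (by repeated squaring, reducing mod 50 at every step), the values ψ(0), ψ(1), …, ψ(49) are: 0, 1, 24, 49, 26, 25, 26, 49, 24, 1, 0, 1, 24, 49, 26, 25, 26, 49, 24, 1, 0, 1, 24, 49, 26, 25, 26, 49, 24, 1, 0, 1, 24, 49, 26, 25, 26, 49, 24, 1, 0, 1, 24, 49, 26, 25, 26, 49, 24, 1.
The distinct values are {0, 1, 24, 25, 26, 49}; there are 6 of them.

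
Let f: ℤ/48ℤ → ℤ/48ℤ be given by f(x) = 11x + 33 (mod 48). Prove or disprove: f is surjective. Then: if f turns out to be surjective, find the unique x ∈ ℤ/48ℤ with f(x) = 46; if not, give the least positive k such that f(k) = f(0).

Since gcd(11, 48) = 1, 11 is invertible modulo 48. Euclid's algorithm: 48 = 4·11 + 4, 11 = 2·4 + 3, 4 = 1·3 + 1; back-substituting gives 1 = 35·11 − 8·48, so 11⁻¹ ≡ 35 (mod 48).
Then y ↦ 35(y − 33) is a two-sided inverse to f, so every y ∈ ℤ/48ℤ has a preimage.
So f is surjective.
Since f is surjective, we compute f⁻¹(46): solve 11x + 33 ≡ 46 (mod 48), i.e. 11x ≡ 13 (mod 48).
Multiplying by 11⁻¹ = 35 gives x ≡ 35·13 = 455 = 9·48 + 23 ≡ 23 (mod 48).
Check: f(23) = 11·23 + 33 = 286 = 5·48 + 46 ≡ 46 (mod 48).

23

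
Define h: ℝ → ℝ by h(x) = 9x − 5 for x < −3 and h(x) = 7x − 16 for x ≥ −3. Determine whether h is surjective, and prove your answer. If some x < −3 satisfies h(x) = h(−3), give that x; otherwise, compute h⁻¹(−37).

-32/9

Both pieces are strictly increasing (slopes 9 and 7), so each is injective on its own interval.
The left piece maps (−∞, −3) onto (−∞, −32); the right piece maps [−3, ∞) onto [−37, ∞).
The union (−∞, −32) ∪ [−37, ∞) covers ℝ, so h is surjective.
For the follow-up: the images overlap, so an x < −3 with h(x) = h(−3) exists. h(−3) = −37; solving 9x − 5 = −37 for x < −3 gives x = (−37 + 5)/9 = −32/9.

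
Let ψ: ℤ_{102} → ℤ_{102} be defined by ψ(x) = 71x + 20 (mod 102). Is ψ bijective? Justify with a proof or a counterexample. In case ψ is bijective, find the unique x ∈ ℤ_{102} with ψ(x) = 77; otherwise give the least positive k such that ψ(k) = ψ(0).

87

Recall that ψ is injective if ψ(u) = ψ(v) implies u = v.
If ψ(u) = ψ(v), then 71u ≡ 71v (mod 102). Because gcd(71, 102) = 1, we may cancel 71 to get u ≡ v (mod 102).
We now compute 71⁻¹ mod 102 explicitly. Euclid's algorithm: 102 = 1·71 + 31, 71 = 2·31 + 9, 31 = 3·9 + 4, 9 = 2·4 + 1; back-substituting gives 1 = 23·71 − 16·102, so 71⁻¹ ≡ 23 (mod 102).
For any y ∈ ℤ_{102}, x = 23(y − 20) mod 102 satisfies ψ(x) = 71·23(y − 20) + 20 ≡ y (since 71·23 ≡ 1 mod 102). So every y has a preimage.
So ψ is bijective.
Since ψ is bijective, we find ψ⁻¹(77): we need 71x ≡ 77 − 20 ≡ 57 (mod 102). Using 71⁻¹ = 23: x ≡ 23·57 = 1311 = 12·102 + 87, so x = 87.
Check: ψ(87) = 71·87 + 20 = 6197 = 60·102 + 77 ≡ 77 (mod 102).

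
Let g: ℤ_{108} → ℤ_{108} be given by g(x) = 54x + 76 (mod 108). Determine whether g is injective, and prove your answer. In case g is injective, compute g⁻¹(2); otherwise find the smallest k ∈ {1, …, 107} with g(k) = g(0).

2

We have gcd(54, 108) = 54 > 1. Taking a = 0 and b = 2: g(0) = 76 and g(2) = 54·2 + 76 = 184 ≡ 76 (mod 108).
So g(0) = g(2) while 0 ≠ 2, hence g is not injective.
Since g is not injective, we find the least positive k with g(k) = g(0): this means 54k ≡ 0 (mod 108), i.e. 108 ∣ 54k. Since gcd(54, 108) = 54, dividing through by 54 this holds exactly when 2 ∣ k.
The smallest positive such k is 2.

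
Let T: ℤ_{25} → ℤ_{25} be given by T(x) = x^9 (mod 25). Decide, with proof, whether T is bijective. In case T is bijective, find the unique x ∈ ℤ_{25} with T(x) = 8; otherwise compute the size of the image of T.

21

T(0) = 0^9 = 0.
T(5): Repeated squaring mod 25: 5^1 ≡ 5, 5^2 ≡ 5² = 25 ≡ 0, 5^4 ≡ 0² = 0, 5^8 ≡ 0² = 0. Since 9 = 8 + 1, 5^9 ≡ 0·5: 0·5 = 0. So 5^9 ≡ 0 (mod 25).
So T(0) = T(5) = 0 while 0 ≠ 5, hence T is not injective, hence not bijective.
Since T is not bijective, we determine |image(T)|. Computing x^9 mod 25 for each x (by repeated squaring, reducing mod 25 at every step), the values T(0), T(1), …, T(24) are: 0, 1, 12, 8, 19, 0, 21, 7, 3, 14, 0, 16, 2, 23, 9, 0, 11, 22, 18, 4, 0, 6, 17, 13, 24.
The distinct values are {0, 1, 2, 3, 4, 6, 7, 8, 9, 11, 12, 13, 14, 16, 17, 18, 19, 21, 22, 23, 24}; there are 21 of them.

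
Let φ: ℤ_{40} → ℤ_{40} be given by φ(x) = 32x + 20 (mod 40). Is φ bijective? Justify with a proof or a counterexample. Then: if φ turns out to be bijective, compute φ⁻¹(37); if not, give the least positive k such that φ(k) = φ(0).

By definition, injectivity means: for all x_1, x_2 in the domain, φ(x_1) = φ(x_2) implies x_1 = x_2.
We have gcd(32, 40) = 8 > 1. Taking x_1 = 0 and x_2 = 5: φ(0) = 20 and φ(5) = 32·5 + 20 = 180 ≡ 20 (mod 40).
So φ(0) = φ(5) while 0 ≠ 5, thus φ is not injective, hence not bijective.
Since φ is not bijective, we find the least positive k with φ(k) = φ(0): this means 32k ≡ 0 (mod 40), i.e. 40 ∣ 32k. Since gcd(32, 40) = 8, dividing through by 8 this holds exactly when 5 ∣ 4k, and as gcd(4, 5) = 1, exactly when 5 ∣ k.
The smallest positive such k is 5.

5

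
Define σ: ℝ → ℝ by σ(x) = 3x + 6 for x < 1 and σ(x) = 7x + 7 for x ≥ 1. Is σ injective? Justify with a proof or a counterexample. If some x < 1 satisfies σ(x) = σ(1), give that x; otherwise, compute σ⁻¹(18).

Both pieces are strictly increasing (slopes 3 and 7), so each is injective on its own interval.
The left piece maps (−∞, 1) onto (−∞, 9); the right piece maps [1, ∞) onto [14, ∞).
These images are disjoint, so no value is attained by both pieces. Thus σ is injective.
Because the two images are disjoint, no x < 1 has σ(x) = σ(1), so we compute σ⁻¹(18): 18 lies in [14, ∞), so solve 7x + 7 = 18: x = (18 − 7)/7 = 11/7.

11/7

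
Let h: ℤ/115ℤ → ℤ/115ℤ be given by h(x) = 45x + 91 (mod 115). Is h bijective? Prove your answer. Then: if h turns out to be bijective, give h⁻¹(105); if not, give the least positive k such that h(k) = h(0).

We have gcd(45, 115) = 5 > 1. Taking a = 0 and b = 23: h(0) = 91 and h(23) = 45·23 + 91 = 1126 ≡ 91 (mod 115).
So h(0) = h(23) while 0 ≠ 23, hence h is not injective, hence not bijective.
Since h is not bijective, we find the least positive k with h(k) = h(0): this means 45k ≡ 0 (mod 115), i.e. 115 ∣ 45k. Since gcd(45, 115) = 5, dividing through by 5 this holds exactly when 23 ∣ 9k, and as gcd(9, 23) = 1, exactly when 23 ∣ k.
The smallest positive such k is 23.

23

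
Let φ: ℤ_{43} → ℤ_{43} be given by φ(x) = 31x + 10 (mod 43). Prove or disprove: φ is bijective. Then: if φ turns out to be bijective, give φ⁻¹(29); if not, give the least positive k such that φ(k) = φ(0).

Suppose φ(x_1) = φ(x_2) in ℤ_{43}. Then 31x_1 + 10 ≡ 31x_2 + 10 (mod 43), hence 31(x_1 − x_2) ≡ 0 (mod 43).
Since gcd(31, 43) = 1, 31 is invertible modulo 43, so x_1 − x_2 ≡ 0 (mod 43), i.e. x_1 = x_2.
We now compute 31⁻¹ mod 43 explicitly. Euclid's algorithm: 43 = 1·31 + 12, 31 = 2·12 + 7, 12 = 1·7 + 5, 7 = 1·5 + 2, 5 = 2·2 + 1; back-substituting gives 1 = 25·31 − 18·43, so 31⁻¹ ≡ 25 (mod 43).
For any y ∈ ℤ_{43}, x = 25(y − 10) mod 43 satisfies φ(x) = 31·25(y − 10) + 10 ≡ y (since 31·25 ≡ 1 mod 43). So every y has a preimage.
So φ is bijective.
Since φ is bijective, we compute φ⁻¹(29): solve 31x + 10 ≡ 29 (mod 43), i.e. 31x ≡ 19 (mod 43).
Multiplying by 31⁻¹ = 25 gives x ≡ 25·19 = 475 = 11·43 + 2 ≡ 2 (mod 43).
Check: φ(2) = 31·2 + 10 = 72 = 1·43 + 29 ≡ 29 (mod 43).

2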